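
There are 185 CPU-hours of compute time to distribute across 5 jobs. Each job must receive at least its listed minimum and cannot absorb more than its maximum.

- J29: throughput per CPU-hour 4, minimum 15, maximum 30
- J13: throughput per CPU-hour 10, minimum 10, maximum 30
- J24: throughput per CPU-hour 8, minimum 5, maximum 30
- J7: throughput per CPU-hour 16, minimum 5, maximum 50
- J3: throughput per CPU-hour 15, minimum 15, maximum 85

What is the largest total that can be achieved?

2475

Meeting every minimum uses 15+10+5+5+15 = 50 CPU-hours, leaving 135.
Highest throughput per CPU-hour first: J7 16 > J3 15 > J13 10 > J24 8 > J29 4.
Give J7 45 more to hit its cap of 50 — 90 left.
J3: +70 to 85 (cap) — 20 left.
J13 takes 20 more to reach its cap of 30 — 0 left.
Total = 4×15 + 10×30 + 8×5 + 16×50 + 15×85 = 2475.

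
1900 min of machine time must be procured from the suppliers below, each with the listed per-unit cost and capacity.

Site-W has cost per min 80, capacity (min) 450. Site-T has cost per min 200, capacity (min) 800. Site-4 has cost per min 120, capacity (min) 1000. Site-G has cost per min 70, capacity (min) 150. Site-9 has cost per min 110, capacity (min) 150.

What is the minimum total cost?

Use suppliers in increasing cost order.
Site-G at 70: take all 150 min ; 1750 still needed.
Site-W at 80: take all 450 min ; 1300 still needed.
Take 150 from Site-9 at 110 ; need 1150 more.
Site-4 (120): use full 1000 ; 150 min to go.
Take 150 from Site-T at 200 to finish.
Cost = 150×70 + 450×80 + 150×110 + 1000×120 + 150×200 = 213000.

213000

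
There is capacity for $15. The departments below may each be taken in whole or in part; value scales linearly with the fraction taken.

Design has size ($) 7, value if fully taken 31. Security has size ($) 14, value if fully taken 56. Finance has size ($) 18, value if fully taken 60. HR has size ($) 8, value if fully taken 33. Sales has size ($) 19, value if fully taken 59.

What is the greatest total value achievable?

64

Best value per unit of size first: Design 31/7≈4.43, HR 33/8≈4.12, Security 56/14≈4, Finance 60/18≈3.33, Sales 59/19≈3.11.
All 7 $ of Design fit (value 31) ; 8 remain.
All 8 $ of HR fit (value 33) ; 0 remain.
Total value = 64.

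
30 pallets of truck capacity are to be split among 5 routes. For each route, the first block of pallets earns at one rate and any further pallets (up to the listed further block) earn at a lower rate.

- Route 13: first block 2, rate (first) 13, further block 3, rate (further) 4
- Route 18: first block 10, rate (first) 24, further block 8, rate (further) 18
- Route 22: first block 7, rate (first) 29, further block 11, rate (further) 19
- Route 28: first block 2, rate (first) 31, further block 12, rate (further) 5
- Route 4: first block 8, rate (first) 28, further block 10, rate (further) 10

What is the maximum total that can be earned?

786

Treat each block as its own option and order by rate: Route 28/tier1 31 > Route 22/tier1 29 > Route 4/tier1 28 > Route 18/tier1 24 > Route 22/tier2 19 > Route 18/tier2 18 > Route 13/tier1 13 > Route 4/tier2 10 > Route 28/tier2 5 > Route 13/tier2 4.
Route 28/tier1 (31): +2 ; 28 left.
Route 22/tier1 (29): +7 ; 21 left.
Route 4 tier1 at 28: fill all 8 ; 13 left.
Fill Route 18 tier1 block (10 at 24) ; 3 left.
Route 22 tier2 at 19: only 3 left, fill 3.
Total = 31×2 + 29×7 + 28×8 + 24×10 + 19×3 = 786.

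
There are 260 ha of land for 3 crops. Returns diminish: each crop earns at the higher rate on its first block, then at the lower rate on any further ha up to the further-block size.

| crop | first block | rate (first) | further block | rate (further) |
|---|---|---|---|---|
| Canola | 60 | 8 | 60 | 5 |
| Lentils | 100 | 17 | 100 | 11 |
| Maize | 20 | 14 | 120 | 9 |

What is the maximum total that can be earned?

Treat each block as its own option and order by rate: Lentils/T1 17 > Maize/T1 14 > Lentils/T2 11 > Maize/T2 9 > Canola/T1 8 > Canola/T2 5.
Lentils T1 at 17: fill all 100 ; 160 left.
Maize/T1 (14): +20 ; 140 left.
Lentils/T2 (11): +100 ; 40 left.
40 remain; put them into Maize T2 at 9.
Total = 17×100 + 14×20 + 11×100 + 9×40 = 3440.

3440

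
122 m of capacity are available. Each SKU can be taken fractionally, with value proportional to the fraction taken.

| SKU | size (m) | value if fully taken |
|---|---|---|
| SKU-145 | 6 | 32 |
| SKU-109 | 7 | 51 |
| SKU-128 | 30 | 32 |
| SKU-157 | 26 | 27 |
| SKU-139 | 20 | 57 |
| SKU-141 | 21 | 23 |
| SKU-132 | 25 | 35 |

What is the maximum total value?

Best value per unit of size first: SKU-109 51/7≈7.29, SKU-145 32/6≈5.33, SKU-139 57/20≈2.85, SKU-132 35/25≈1.4, SKU-141 23/21≈1.1, SKU-128 32/30≈1.07, SKU-157 27/26≈1.04.
All 7 m of SKU-109 fit (value 51) → 115 remain.
SKU-145: take in full, 6 m for value 32 → 109 left.
Take all of SKU-139 (20 m, value 57) → 89 m left.
SKU-132: take in full, 25 m for value 35 → 64 left.
All 21 m of SKU-141 fit (value 23) → 43 remain.
All 30 m of SKU-128 fit (value 32) → 13 remain.
13 m left: a 13/26 share of SKU-157 gives 27×13/26 = 13.5.
Total value = 243.5.

243.5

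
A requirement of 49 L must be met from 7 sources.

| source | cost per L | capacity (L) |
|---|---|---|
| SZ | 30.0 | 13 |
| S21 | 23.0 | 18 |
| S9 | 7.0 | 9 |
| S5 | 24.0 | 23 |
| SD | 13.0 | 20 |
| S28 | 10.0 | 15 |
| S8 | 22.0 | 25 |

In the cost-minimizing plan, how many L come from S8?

5

Cheapest first:
S9 (7.0): use full 9 ; 40 L to go.
S28 (10.0): use full 15 ; 25 L to go.
SD (13.0): use full 20 ; 5 L to go.
S8 at 22.0: take 5 of its 25 ; requirement met.
S21, S5, SZ: unused.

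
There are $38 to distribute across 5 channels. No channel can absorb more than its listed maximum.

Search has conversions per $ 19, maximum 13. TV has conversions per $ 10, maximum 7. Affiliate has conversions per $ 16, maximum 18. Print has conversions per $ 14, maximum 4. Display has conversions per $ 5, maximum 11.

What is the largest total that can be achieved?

Order the channels by conversions per $: Search 19 > Affiliate 16 > Print 14 > TV 10 > Display 5.
Give Search 13 to hit its cap of 13 ; 25 left.
Affiliate: +18 to 18 (cap) ; 7 left.
Print: +4 to 4 (cap) ; 3 left.
Only 3 left; TV takes them to reach 3.
Total = 19×13 + 10×3 + 16×18 + 14×4 = 621.

621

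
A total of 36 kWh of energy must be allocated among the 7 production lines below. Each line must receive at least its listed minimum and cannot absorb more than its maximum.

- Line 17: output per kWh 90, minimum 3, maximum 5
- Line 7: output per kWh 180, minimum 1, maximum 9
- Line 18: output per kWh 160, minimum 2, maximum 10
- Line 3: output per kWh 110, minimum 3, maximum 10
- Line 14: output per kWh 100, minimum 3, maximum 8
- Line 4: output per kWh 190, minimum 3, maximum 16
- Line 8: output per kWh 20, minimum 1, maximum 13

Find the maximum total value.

Meeting every minimum uses 3+1+2+3+3+3+1 = 16 kWh, leaving 20.
Highest output per kWh first: Line 4 190 > Line 7 180 > Line 18 160 > Line 3 110 > Line 14 100 > Line 17 90 > Line 8 20.
Line 4: +13 to 16 (cap) ; 7 left.
Line 7 has room for 8 more but only 7 remain, so it gets 8.
Total = 90×3 + 180×8 + 160×2 + 110×3 + 100×3 + 190×16 + 20×1 = 5720.

5720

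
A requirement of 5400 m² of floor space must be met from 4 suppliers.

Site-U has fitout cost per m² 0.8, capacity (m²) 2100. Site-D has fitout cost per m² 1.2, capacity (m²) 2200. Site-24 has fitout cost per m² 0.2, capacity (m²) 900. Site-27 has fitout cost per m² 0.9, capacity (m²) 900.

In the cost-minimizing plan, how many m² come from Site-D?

Fill from the cheapest supplier first.
Site-24 at 0.2: take all 900 m² — 4500 still needed.
Site-U (0.8): use full 2100 — 2400 m² to go.
Take 900 from Site-27 at 0.9 — need 1500 more.
Site-D at 1.2: take 1500 of its 2200 — requirement met.

1500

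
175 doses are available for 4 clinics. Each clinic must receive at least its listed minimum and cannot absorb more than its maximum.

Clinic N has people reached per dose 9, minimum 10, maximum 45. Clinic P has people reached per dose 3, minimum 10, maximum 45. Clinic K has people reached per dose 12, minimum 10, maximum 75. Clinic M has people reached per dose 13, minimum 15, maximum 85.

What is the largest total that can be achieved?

2065

Meeting every minimum uses 10+10+10+15 = 45 doses, leaving 130.
Order the clinics by people reached per dose: Clinic M 13 > Clinic K 12 > Clinic N 9 > Clinic P 3.
Give Clinic M 70 more to hit its cap of 85 → 60 left.
Clinic K has room for 65 more but only 60 remain, so it gets 70.
Total = 9×10 + 3×10 + 12×70 + 13×85 = 2065.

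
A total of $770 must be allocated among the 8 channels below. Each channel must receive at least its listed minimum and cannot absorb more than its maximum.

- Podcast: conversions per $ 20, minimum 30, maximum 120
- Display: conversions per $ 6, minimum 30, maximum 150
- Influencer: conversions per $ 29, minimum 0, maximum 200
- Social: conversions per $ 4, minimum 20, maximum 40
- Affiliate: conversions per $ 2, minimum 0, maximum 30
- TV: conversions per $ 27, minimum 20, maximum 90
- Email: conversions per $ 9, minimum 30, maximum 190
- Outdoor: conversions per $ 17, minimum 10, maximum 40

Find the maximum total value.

Meeting every minimum uses 30+30+0+20+0+20+30+10 = 140 $, leaving 630.
Highest conversions per $ first: Influencer 29 > TV 27 > Podcast 20 > Outdoor 17 > Email 9 > Display 6 > Social 4 > Affiliate 2.
Influencer takes 200 more to reach its cap of 200 → 430 left.
TV: +70 to 90 (cap) → 360 left.
Give Podcast 90 more to hit its cap of 120 → 270 left.
Outdoor: +30 to 40 (cap) → 240 left.
Email takes 160 more to reach its cap of 190 → 80 left.
Display has room for 120 more but only 80 remain, so it gets 110.
Total = 20×120 + 6×110 + 29×200 + 4×20 + 27×90 + 9×190 + 17×40 = 13760.

13760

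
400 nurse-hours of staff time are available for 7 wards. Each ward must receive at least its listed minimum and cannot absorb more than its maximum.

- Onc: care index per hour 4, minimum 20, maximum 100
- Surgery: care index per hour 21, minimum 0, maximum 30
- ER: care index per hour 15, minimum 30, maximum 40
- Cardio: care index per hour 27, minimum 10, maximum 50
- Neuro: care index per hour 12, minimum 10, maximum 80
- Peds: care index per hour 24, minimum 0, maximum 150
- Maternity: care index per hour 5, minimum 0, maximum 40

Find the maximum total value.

Meeting every minimum uses 20+0+30+10+10+0+0 = 70 nurse-hours, leaving 330.
Order the wards by care index per hour: Cardio 27 > Peds 24 > Surgery 21 > ER 15 > Neuro 12 > Maternity 5 > Onc 4.
Cardio: +40 to 50 (cap) → 290 left.
Peds takes 150 more to reach its cap of 150 → 140 left.
Surgery: +30 to 30 (cap) → 110 left.
Give ER 10 more to hit its cap of 40 → 100 left.
Give Neuro 70 more to hit its cap of 80 → 30 left.
Maternity: +30 (room for 40) → 30. Pool exhausted.
Total = 4×20 + 21×30 + 15×40 + 27×50 + 12×80 + 24×150 + 5×30 = 7370.

7370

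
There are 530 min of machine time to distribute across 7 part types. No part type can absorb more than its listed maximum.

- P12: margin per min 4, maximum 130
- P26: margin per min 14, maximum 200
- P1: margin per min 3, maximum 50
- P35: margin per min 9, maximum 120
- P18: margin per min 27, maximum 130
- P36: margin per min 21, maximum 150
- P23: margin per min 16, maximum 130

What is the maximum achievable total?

Order the part types by margin per min: P18 27 > P36 21 > P23 16 > P26 14 > P35 9 > P12 4 > P1 3.
P18: +130 to 130 (cap) → 400 left.
P36 takes 150 to reach its cap of 150 → 250 left.
P23 takes 130 to reach its cap of 130 → 120 left.
Only 120 left; P26 takes them to reach 120.
Total = 14×120 + 27×130 + 21×150 + 16×130 = 10420.

10420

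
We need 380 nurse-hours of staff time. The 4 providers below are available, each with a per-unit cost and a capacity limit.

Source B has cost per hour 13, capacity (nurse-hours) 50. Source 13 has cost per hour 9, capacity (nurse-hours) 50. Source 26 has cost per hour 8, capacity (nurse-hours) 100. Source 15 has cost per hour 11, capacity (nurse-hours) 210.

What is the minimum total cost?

3820

Fill from the cheapest provider first.
Source 26 (8): use full 100 ; 280 nurse-hours to go.
Take 50 from Source 13 at 9 ; need 230 more.
Take 210 from Source 15 at 11 ; need 20 more.
Source B (13): take the remaining 20 ; done.
Cost = 100×8 + 50×9 + 210×11 + 20×13 = 3820.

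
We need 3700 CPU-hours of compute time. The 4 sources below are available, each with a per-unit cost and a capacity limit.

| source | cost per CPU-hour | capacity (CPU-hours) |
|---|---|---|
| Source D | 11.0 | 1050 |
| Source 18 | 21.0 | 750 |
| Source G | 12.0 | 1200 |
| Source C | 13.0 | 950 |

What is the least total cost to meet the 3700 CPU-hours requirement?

48800

Use sources in increasing cost order.
Take 1050 from Source D at 11.0 ; need 2650 more.
Source G (12.0): use full 1200 ; 1450 CPU-hours to go.
Source C (13.0): use full 950 ; 500 CPU-hours to go.
Source 18 (21.0): take the remaining 500 ; done.
Cost = 1050×11.0 + 1200×12.0 + 950×13.0 + 500×21.0 = 48800.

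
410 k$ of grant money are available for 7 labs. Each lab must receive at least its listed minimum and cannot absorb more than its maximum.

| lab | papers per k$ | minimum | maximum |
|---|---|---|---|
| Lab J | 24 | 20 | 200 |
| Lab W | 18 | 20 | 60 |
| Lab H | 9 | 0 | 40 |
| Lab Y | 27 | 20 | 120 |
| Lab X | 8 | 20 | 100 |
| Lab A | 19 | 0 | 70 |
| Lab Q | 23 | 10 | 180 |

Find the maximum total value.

9710

Meeting every minimum uses 20+20+0+20+20+0+10 = 90 k$, leaving 320.
Highest papers per k$ first: Lab Y 27 > Lab J 24 > Lab Q 23 > Lab A 19 > Lab W 18 > Lab H 9 > Lab X 8.
Lab Y: +100 to 120 (cap) ; 220 left.
Lab J takes 180 more to reach its cap of 200 ; 40 left.
Lab Q: +40 (room for 170) → 50. Pool exhausted.
Total = 24×200 + 18×20 + 27×120 + 8×20 + 23×50 = 9710.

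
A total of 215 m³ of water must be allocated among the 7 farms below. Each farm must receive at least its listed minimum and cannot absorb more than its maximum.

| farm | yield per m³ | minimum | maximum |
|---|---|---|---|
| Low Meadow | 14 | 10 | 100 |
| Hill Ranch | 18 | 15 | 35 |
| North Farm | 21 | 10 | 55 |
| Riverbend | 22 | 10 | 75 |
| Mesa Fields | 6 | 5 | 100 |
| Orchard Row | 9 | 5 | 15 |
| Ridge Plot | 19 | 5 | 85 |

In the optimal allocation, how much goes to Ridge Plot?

Meeting every minimum uses 10+15+10+10+5+5+5 = 60 m³, leaving 155.
Order the farms by yield per m³: Riverbend 22 > North Farm 21 > Ridge Plot 19 > Hill Ranch 18 > Low Meadow 14 > Orchard Row 9 > Mesa Fields 6.
Riverbend: +65 to 75 (cap) → 90 left.
North Farm takes 45 more to reach its cap of 55 → 45 left.
Ridge Plot: +45 (room for 80) → 50. Pool exhausted.

50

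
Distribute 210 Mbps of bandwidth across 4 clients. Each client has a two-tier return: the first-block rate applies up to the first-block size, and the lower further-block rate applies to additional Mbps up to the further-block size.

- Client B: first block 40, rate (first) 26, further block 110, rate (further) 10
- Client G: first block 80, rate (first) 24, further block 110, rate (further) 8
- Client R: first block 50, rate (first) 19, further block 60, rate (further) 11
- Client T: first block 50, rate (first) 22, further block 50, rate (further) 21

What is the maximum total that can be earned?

4900

Rank every tier by rate: Client B/T1 26 > Client G/T1 24 > Client T/T1 22 > Client T/T2 21 > Client R/T1 19 > Client R/T2 11 > Client B/T2 10 > Client G/T2 8.
Fill Client B T1 block (40 at 26) — 170 left.
Client G/T1 (24): +80 — 90 left.
Fill Client T T1 block (50 at 22) — 40 left.
Client T T2 at 21: only 40 left, fill 40.
Total = 26×40 + 24×80 + 22×50 + 21×40 = 4900.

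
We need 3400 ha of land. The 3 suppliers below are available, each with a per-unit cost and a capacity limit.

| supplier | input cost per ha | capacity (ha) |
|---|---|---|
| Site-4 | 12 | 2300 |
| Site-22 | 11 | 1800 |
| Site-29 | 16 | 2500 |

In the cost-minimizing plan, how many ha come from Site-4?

1600

Use suppliers in increasing cost order.
Site-22 (11): use full 1800 ; 1600 ha to go.
Site-4 (12): take the remaining 1600 ; done.
Site-29: unused.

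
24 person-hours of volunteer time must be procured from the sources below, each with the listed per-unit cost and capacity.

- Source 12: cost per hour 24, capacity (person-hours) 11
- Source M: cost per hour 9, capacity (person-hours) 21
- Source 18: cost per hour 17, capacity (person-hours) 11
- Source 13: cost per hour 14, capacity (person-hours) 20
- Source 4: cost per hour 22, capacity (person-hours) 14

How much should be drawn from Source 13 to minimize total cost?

Cheapest first:
Source M at 9: take all 21 person-hours — 3 still needed.
Source 13 at 14: take 3 of its 20 — requirement met.
Source 18, Source 4, Source 12: unused.

3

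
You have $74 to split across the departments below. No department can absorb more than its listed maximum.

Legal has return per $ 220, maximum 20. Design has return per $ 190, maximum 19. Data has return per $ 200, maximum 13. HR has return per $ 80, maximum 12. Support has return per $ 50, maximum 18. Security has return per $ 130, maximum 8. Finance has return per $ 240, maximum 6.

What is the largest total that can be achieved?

Order the departments by return per $: Finance 240 > Legal 220 > Data 200 > Design 190 > Security 130 > HR 80 > Support 50.
Give Finance 6 to hit its cap of 6 → 68 left.
Legal takes 20 to reach its cap of 20 → 48 left.
Data takes 13 to reach its cap of 13 → 35 left.
Give Design 19 to hit its cap of 19 → 16 left.
Give Security 8 to hit its cap of 8 → 8 left.
HR has room for 12 but only 8 remain, so it gets 8.
Total = 220×20 + 190×19 + 200×13 + 80×8 + 130×8 + 240×6 = 13730.

13730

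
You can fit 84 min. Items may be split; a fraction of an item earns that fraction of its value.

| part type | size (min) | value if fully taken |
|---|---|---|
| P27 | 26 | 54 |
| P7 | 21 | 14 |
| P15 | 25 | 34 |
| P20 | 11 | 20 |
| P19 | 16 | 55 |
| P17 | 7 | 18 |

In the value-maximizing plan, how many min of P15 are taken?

24

Best value per unit of size first: P19 55/16≈3.44, P17 18/7≈2.57, P27 54/26≈2.08, P20 20/11≈1.82, P15 34/25≈1.36, P7 14/21≈0.667.
All 16 min of P19 fit (value 55) → 68 remain.
Take all of P17 (7 min, value 18) → 61 min left.
P27: take in full, 26 min for value 54 → 35 left.
Take all of P20 (11 min, value 20) → 24 min left.
Only 24 min remain; take 24/25 of P15 for value 34×24/25 = 32.64.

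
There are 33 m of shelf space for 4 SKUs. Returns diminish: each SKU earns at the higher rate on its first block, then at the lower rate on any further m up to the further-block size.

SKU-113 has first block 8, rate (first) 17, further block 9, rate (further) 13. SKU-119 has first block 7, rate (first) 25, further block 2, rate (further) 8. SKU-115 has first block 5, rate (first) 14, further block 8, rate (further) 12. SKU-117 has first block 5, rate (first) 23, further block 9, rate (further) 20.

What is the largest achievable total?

662

Treat each block as its own option and order by rate: SKU-119/tier1 25 > SKU-117/tier1 23 > SKU-117/tier2 20 > SKU-113/tier1 17 > SKU-115/tier1 14 > SKU-113/tier2 13 > SKU-115/tier2 12 > SKU-119/tier2 8.
SKU-119 tier1 at 25: fill all 7 — 26 left.
SKU-117 tier1 at 23: fill all 5 — 21 left.
SKU-117/tier2 (20): +9 — 12 left.
SKU-113/tier1 (17): +8 — 4 left.
SKU-115 tier1 at 14: only 4 left, fill 4.
Total = 25×7 + 23×5 + 20×9 + 17×8 + 14×4 = 662.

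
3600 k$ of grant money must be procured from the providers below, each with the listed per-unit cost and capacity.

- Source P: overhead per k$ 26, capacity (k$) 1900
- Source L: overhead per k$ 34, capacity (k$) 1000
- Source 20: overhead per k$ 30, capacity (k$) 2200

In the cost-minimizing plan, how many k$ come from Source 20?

Use providers in increasing cost order.
Take 1900 from Source P at 26 — need 1700 more.
Source 20 at 30: take 1700 of its 2200 — requirement met.
Source L: unused.

1700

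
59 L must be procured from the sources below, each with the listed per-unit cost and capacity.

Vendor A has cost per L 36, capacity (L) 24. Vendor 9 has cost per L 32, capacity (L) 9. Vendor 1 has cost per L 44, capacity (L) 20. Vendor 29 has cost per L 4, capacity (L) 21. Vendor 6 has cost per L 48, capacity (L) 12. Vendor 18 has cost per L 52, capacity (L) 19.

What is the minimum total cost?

1456

Cheapest first:
Vendor 29 (4): use full 21 → 38 L to go.
Vendor 9 at 32: take all 9 L → 29 still needed.
Take 24 from Vendor A at 36 → need 5 more.
Vendor 1 (44): take the remaining 5 → done.
Vendor 6, Vendor 18: unused.
Cost = 21×4 + 9×32 + 24×36 + 5×44 = 1456.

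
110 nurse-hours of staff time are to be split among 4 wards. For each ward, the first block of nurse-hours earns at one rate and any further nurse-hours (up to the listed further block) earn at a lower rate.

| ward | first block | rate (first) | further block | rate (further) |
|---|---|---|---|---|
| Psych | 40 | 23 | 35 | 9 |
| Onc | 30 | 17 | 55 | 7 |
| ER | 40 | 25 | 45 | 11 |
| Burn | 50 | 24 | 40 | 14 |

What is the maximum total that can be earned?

2660

Order all 8 blocks by rate: ER/tier1 25 > Burn/tier1 24 > Psych/tier1 23 > Onc/tier1 17 > Burn/tier2 14 > ER/tier2 11 > Psych/tier2 9 > Onc/tier2 7.
ER tier1 at 25: fill all 40 → 70 left.
Burn/tier1 (24): +50 → 20 left.
Psych tier1 at 23: only 20 left, fill 20.
Total = 25×40 + 24×50 + 23×20 = 2660.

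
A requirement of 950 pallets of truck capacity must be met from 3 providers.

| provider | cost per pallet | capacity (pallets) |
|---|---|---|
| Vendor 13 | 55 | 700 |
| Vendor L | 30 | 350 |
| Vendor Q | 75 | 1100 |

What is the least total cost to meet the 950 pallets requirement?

43500

Fill from the cheapest provider first.
Take 350 from Vendor L at 30 ; need 600 more.
Vendor 13 at 55: take 600 of its 700 ; requirement met.
Vendor Q: unused.
Cost = 350×30 + 600×55 = 43500.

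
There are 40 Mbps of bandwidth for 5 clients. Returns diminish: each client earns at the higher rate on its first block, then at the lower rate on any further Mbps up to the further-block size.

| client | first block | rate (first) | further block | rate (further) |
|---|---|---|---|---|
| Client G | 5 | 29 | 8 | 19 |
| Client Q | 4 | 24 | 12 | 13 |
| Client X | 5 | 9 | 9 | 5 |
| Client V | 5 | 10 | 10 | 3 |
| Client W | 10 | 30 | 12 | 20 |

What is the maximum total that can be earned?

Treat each block as its own option and order by rate: Client W/T1 30 > Client G/T1 29 > Client Q/T1 24 > Client W/T2 20 > Client G/T2 19 > Client Q/T2 13 > Client V/T1 10 > Client X/T1 9 > Client X/T2 5 > Client V/T2 3.
Client W/T1 (30): +10 → 30 left.
Client G/T1 (29): +5 → 25 left.
Fill Client Q T1 block (4 at 24) → 21 left.
Fill Client W T2 block (12 at 20) → 9 left.
Client G T2 at 19: fill all 8 → 1 left.
1 remain; put them into Client Q T2 at 13.
Total = 30×10 + 29×5 + 24×4 + 20×12 + 19×8 + 13×1 = 946.

946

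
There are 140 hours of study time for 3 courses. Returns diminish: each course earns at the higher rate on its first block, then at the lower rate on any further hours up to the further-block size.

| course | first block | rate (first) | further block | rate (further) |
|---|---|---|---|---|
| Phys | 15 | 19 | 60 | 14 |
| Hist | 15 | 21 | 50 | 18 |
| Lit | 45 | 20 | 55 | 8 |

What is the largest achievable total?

Order all 6 blocks by rate: Hist/T1 21 > Lit/T1 20 > Phys/T1 19 > Hist/T2 18 > Phys/T2 14 > Lit/T2 8.
Hist T1 at 21: fill all 15 — 125 left.
Lit T1 at 20: fill all 45 — 80 left.
Fill Phys T1 block (15 at 19) — 65 left.
Fill Hist T2 block (50 at 18) — 15 left.
Phys T2 at 14: only 15 left, fill 15.
Total = 21×15 + 20×45 + 19×15 + 18×50 + 14×15 = 2610.

2610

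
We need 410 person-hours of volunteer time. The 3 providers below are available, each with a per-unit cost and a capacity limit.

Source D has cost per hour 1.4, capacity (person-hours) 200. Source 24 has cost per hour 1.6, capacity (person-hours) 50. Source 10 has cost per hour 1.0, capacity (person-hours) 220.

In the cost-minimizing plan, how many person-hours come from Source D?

190

Fill from the cheapest provider first.
Source 10 (1.0): use full 220 → 190 person-hours to go.
Source D (1.4): take the remaining 190 → done.
Source 24: unused.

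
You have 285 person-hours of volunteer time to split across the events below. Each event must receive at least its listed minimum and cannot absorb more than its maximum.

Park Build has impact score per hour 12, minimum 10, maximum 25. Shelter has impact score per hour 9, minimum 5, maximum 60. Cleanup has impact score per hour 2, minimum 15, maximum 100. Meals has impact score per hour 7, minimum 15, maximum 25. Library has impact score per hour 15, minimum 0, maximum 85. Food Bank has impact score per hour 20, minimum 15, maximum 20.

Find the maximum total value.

2830

Meeting every minimum uses 10+5+15+15+0+15 = 60 person-hours, leaving 225.
Rank by impact score per hour: Food Bank 20 > Library 15 > Park Build 12 > Shelter 9 > Meals 7 > Cleanup 2.
Food Bank takes 5 more to reach its cap of 20 → 220 left.
Library takes 85 more to reach its cap of 85 → 135 left.
Park Build takes 15 more to reach its cap of 25 → 120 left.
Shelter takes 55 more to reach its cap of 60 → 65 left.
Give Meals 10 more to hit its cap of 25 → 55 left.
Cleanup has room for 85 more but only 55 remain, so it gets 70.
Total = 12×25 + 9×60 + 2×70 + 7×25 + 15×85 + 20×20 = 2830.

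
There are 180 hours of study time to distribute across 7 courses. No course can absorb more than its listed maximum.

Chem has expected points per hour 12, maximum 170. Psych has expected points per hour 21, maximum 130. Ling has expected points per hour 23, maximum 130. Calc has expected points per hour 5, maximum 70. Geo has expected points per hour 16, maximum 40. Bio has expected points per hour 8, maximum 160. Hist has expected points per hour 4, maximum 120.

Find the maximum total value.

Highest expected points per hour first: Ling 23 > Psych 21 > Geo 16 > Chem 12 > Bio 8 > Calc 5 > Hist 4.
Give Ling 130 to hit its cap of 130 ; 50 left.
Psych has room for 130 but only 50 remain, so it gets 50.
Total = 21×50 + 23×130 = 4040.

4040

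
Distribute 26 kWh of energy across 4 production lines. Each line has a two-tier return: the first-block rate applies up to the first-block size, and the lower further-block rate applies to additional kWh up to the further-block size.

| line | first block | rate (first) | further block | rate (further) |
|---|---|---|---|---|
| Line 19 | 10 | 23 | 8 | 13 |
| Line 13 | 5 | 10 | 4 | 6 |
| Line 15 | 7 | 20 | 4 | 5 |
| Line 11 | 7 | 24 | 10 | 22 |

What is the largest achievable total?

596

Order all 8 blocks by rate: Line 11/tier1 24 > Line 19/tier1 23 > Line 11/tier2 22 > Line 15/tier1 20 > Line 19/tier2 13 > Line 13/tier1 10 > Line 13/tier2 6 > Line 15/tier2 5.
Line 11 tier1 at 24: fill all 7 — 19 left.
Line 19/tier1 (23): +10 — 9 left.
9 remain; put them into Line 11 tier2 at 22.
Total = 24×7 + 23×10 + 22×9 = 596.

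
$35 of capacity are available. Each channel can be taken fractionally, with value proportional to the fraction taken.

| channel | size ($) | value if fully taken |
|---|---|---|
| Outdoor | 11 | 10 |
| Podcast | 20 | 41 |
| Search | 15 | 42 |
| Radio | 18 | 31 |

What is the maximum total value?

83

Rank by value-to-size ratio: Search 42/15≈2.8, Podcast 41/20≈2.05, Radio 31/18≈1.72, Outdoor 10/11≈0.909.
Take all of Search (15 $, value 42) → 20 $ left.
Podcast: take in full, 20 $ for value 41 → 0 left.
Total value = 83.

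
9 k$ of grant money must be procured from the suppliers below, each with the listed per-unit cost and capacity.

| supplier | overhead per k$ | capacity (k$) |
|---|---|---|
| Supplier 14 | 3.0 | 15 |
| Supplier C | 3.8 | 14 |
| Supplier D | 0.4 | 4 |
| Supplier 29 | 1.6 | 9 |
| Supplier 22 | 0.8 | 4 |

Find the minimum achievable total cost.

6.4

Cheapest first:
Take 4 from Supplier D at 0.4 — need 5 more.
Supplier 22 at 0.8: take all 4 k$ — 1 still needed.
Supplier 29 at 1.6: take 1 of its 9 — requirement met.
Supplier 14, Supplier C: unused.
Cost = 4×0.4 + 4×0.8 + 1×1.6 = 6.4.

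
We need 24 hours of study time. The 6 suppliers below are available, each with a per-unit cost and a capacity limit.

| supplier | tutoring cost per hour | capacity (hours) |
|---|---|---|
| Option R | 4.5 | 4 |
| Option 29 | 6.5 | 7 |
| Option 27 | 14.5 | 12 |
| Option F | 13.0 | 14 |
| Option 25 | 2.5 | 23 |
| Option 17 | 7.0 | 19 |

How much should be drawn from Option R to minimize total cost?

1

Fill from the cheapest supplier first.
Take 23 from Option 25 at 2.5 — need 1 more.
Option R (4.5): take the remaining 1 — done.
Option 29, Option 17, Option F, Option 27: unused.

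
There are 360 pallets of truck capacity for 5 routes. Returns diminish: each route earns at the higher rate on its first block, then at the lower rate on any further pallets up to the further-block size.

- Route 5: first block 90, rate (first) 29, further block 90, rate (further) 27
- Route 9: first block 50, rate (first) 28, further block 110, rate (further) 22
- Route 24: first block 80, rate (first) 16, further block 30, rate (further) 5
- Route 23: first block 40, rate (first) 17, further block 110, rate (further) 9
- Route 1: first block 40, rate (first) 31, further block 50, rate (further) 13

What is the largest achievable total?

9660

Treat each block as its own option and order by rate: Route 1/tier1 31 > Route 5/tier1 29 > Route 9/tier1 28 > Route 5/tier2 27 > Route 9/tier2 22 > Route 23/tier1 17 > Route 24/tier1 16 > Route 1/tier2 13 > Route 23/tier2 9 > Route 24/tier2 5.
Route 1 tier1 at 31: fill all 40 → 320 left.
Fill Route 5 tier1 block (90 at 29) → 230 left.
Fill Route 9 tier1 block (50 at 28) → 180 left.
Fill Route 5 tier2 block (90 at 27) → 90 left.
90 remain; put them into Route 9 tier2 at 22.
Total = 31×40 + 29×90 + 28×50 + 27×90 + 22×90 = 9660.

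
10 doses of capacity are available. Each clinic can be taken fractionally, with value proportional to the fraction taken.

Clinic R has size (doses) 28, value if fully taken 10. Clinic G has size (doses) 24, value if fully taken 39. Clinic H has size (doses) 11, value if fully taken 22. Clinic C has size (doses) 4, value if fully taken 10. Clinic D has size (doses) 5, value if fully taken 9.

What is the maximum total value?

Rank by value-to-size ratio: Clinic C 10/4≈2.5, Clinic H 22/11≈2, Clinic D 9/5≈1.8, Clinic G 39/24≈1.62, Clinic R 10/28≈0.357.
Clinic C: take in full, 4 doses for value 10 → 6 left.
Fill the last 6 doses with part of Clinic H: 6/11 of it earns 12.
Total value = 22.

22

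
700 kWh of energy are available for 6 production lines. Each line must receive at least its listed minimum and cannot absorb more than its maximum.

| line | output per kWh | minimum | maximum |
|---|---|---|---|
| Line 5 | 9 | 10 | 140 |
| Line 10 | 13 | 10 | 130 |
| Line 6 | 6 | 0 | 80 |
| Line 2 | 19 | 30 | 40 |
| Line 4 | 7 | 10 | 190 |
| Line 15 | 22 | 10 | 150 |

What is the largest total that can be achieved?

Meeting every minimum uses 10+10+0+30+10+10 = 70 kWh, leaving 630.
Rank by output per kWh: Line 15 22 > Line 2 19 > Line 10 13 > Line 5 9 > Line 4 7 > Line 6 6.
Give Line 15 140 more to hit its cap of 150 → 490 left.
Line 2: +10 to 40 (cap) → 480 left.
Give Line 10 120 more to hit its cap of 130 → 360 left.
Line 5 takes 130 more to reach its cap of 140 → 230 left.
Line 4: +180 to 190 (cap) → 50 left.
Only 50 left; Line 6 takes them to reach 50.
Total = 9×140 + 13×130 + 6×50 + 19×40 + 7×190 + 22×150 = 8640.

8640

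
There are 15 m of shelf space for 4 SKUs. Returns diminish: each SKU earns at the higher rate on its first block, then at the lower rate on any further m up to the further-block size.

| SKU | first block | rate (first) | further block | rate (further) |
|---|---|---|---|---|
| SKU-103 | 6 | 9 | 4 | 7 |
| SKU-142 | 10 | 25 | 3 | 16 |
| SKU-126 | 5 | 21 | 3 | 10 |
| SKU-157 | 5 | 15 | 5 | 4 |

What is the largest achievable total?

355

Treat each block as its own option and order by rate: SKU-142/first 25 > SKU-126/first 21 > SKU-142/second 16 > SKU-157/first 15 > SKU-126/second 10 > SKU-103/first 9 > SKU-103/second 7 > SKU-157/second 4.
SKU-142 first at 25: fill all 10 — 5 left.
SKU-126/first (21): +5 — 0 left.
Total = 25×10 + 21×5 = 355.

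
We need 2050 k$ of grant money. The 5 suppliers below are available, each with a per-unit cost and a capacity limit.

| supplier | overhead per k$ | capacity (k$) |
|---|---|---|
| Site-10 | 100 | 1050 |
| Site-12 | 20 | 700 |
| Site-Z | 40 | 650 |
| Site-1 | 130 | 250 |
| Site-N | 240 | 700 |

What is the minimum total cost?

Cheapest first:
Take 700 from Site-12 at 20 — need 1350 more.
Site-Z (40): use full 650 — 700 k$ to go.
Take 700 from Site-10 at 100 to finish.
Site-1, Site-N: unused.
Cost = 700×20 + 650×40 + 700×100 = 110000.

110000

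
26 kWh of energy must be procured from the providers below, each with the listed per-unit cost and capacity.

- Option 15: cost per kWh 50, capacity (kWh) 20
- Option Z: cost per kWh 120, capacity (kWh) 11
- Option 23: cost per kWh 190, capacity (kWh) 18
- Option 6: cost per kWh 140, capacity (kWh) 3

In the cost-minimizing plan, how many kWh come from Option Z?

Fill from the cheapest provider first.
Option 15 at 50: take all 20 kWh — 6 still needed.
Option Z (120): take the remaining 6 — done.
Option 6, Option 23: unused.

6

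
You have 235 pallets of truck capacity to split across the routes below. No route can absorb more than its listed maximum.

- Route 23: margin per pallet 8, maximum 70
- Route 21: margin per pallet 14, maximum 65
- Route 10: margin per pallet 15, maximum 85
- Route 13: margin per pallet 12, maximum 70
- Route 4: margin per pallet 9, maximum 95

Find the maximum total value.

Rank by margin per pallet: Route 10 15 > Route 21 14 > Route 13 12 > Route 4 9 > Route 23 8.
Route 10: +85 to 85 (cap) ; 150 left.
Route 21 takes 65 to reach its cap of 65 ; 85 left.
Give Route 13 70 to hit its cap of 70 ; 15 left.
Route 4 has room for 95 but only 15 remain, so it gets 15.
Total = 14×65 + 15×85 + 12×70 + 9×15 = 3160.

3160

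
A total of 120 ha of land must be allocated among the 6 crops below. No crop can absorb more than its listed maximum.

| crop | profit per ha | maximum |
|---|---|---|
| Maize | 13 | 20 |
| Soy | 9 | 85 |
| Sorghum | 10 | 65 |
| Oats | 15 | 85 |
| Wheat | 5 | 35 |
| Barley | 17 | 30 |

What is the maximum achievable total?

Highest profit per ha first: Barley 17 > Oats 15 > Maize 13 > Sorghum 10 > Soy 9 > Wheat 5.
Give Barley 30 to hit its cap of 30 → 90 left.
Oats: +85 to 85 (cap) → 5 left.
Only 5 left; Maize takes them to reach 5.
Total = 13×5 + 15×85 + 17×30 = 1850.

1850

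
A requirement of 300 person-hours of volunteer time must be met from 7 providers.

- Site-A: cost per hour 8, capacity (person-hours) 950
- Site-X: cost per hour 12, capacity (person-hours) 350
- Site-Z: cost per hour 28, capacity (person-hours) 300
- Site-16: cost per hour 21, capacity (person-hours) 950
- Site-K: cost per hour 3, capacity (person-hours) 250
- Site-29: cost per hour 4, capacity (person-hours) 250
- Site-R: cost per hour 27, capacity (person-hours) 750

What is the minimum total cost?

Cheapest first:
Take 250 from Site-K at 3 ; need 50 more.
Site-29 (4): take the remaining 50 ; done.
Site-A, Site-X, Site-16, Site-R, Site-Z: unused.
Cost = 250×3 + 50×4 = 950.

950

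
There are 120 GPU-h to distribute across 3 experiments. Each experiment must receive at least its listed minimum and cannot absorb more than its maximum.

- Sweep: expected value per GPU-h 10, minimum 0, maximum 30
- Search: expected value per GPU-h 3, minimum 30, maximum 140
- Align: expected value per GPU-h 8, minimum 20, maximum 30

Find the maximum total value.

720

Meeting every minimum uses 0+30+20 = 50 GPU-h, leaving 70.
Highest expected value per GPU-h first: Sweep 10 > Align 8 > Search 3.
Sweep: +30 to 30 (cap) ; 40 left.
Give Align 10 more to hit its cap of 30 ; 30 left.
Search: +30 (room for 110) → 60. Pool exhausted.
Total = 10×30 + 3×60 + 8×30 = 720.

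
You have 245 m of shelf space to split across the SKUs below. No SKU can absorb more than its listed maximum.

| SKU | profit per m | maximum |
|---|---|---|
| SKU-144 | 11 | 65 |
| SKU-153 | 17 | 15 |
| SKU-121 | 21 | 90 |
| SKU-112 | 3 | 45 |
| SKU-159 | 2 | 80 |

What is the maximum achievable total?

Order the SKUs by profit per m: SKU-121 21 > SKU-153 17 > SKU-144 11 > SKU-112 3 > SKU-159 2.
SKU-121: +90 to 90 (cap) ; 155 left.
SKU-153 takes 15 to reach its cap of 15 ; 140 left.
Give SKU-144 65 to hit its cap of 65 ; 75 left.
Give SKU-112 45 to hit its cap of 45 ; 30 left.
Only 30 left; SKU-159 takes them to reach 30.
Total = 11×65 + 17×15 + 21×90 + 3×45 + 2×30 = 3055.

3055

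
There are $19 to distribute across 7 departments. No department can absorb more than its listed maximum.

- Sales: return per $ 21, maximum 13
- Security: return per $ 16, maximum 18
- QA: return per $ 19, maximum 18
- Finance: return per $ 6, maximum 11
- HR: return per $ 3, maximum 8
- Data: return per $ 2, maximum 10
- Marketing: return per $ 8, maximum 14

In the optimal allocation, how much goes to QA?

Highest return per $ first: Sales 21 > QA 19 > Security 16 > Marketing 8 > Finance 6 > HR 3 > Data 2.
Sales: +13 to 13 (cap) → 6 left.
QA has room for 18 but only 6 remain, so it gets 6.

6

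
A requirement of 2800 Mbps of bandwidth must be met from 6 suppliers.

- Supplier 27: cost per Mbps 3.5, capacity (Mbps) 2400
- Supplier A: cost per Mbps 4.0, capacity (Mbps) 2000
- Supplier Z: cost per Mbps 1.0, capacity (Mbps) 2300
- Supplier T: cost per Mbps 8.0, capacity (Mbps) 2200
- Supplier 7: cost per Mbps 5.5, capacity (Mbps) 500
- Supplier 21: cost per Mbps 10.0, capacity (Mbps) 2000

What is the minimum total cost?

4050

Use suppliers in increasing cost order.
Supplier Z at 1.0: take all 2300 Mbps ; 500 still needed.
Supplier 27 at 3.5: take 500 of its 2400 ; requirement met.
Supplier A, Supplier 7, Supplier T, Supplier 21: unused.
Cost = 2300×1.0 + 500×3.5 = 4050.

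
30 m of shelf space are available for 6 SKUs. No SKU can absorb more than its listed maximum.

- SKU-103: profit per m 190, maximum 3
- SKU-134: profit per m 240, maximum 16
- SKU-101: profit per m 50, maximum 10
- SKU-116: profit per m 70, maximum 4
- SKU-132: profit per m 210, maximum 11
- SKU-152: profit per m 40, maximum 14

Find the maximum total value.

6720

Order the SKUs by profit per m: SKU-134 240 > SKU-132 210 > SKU-103 190 > SKU-116 70 > SKU-101 50 > SKU-152 40.
SKU-134: +16 to 16 (cap) ; 14 left.
Give SKU-132 11 to hit its cap of 11 ; 3 left.
SKU-103 takes 3 to reach its cap of 3 ; 0 left.
Total = 190×3 + 240×16 + 210×11 = 6720.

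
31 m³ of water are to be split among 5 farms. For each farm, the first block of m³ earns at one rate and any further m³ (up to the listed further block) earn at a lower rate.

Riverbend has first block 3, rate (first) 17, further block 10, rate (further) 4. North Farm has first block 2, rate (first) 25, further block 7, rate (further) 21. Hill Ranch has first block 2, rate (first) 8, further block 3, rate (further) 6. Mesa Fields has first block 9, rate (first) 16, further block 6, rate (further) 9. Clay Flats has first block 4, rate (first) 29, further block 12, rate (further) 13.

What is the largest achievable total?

Rank every tier by rate: Clay Flats/T1 29 > North Farm/T1 25 > North Farm/T2 21 > Riverbend/T1 17 > Mesa Fields/T1 16 > Clay Flats/T2 13 > Mesa Fields/T2 9 > Hill Ranch/T1 8 > Hill Ranch/T2 6 > Riverbend/T2 4.
Fill Clay Flats T1 block (4 at 29) → 27 left.
North Farm T1 at 25: fill all 2 → 25 left.
North Farm/T2 (21): +7 → 18 left.
Riverbend/T1 (17): +3 → 15 left.
Mesa Fields T1 at 16: fill all 9 → 6 left.
6 remain; put them into Clay Flats T2 at 13.
Total = 29×4 + 25×2 + 21×7 + 17×3 + 16×9 + 13×6 = 586.

586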